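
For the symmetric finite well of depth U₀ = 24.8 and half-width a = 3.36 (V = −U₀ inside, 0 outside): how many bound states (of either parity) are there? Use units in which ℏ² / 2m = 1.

The dimensionless depth is z₀ = a√(2mU₀)/ℏ = 3.36 × √(24.80) = 16.73.
The even/odd transcendental equations gain one root per π/2 in z₀, giving N = 1 + ⌊2z₀/π⌋ = 1 + ⌊10.65⌋ = 11.

N = 11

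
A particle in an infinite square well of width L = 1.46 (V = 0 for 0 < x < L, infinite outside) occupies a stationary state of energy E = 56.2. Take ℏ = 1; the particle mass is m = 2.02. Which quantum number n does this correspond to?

n = 7

From E_n = n²π²ℏ²/(2mL²) invert to n = √(2mL²E)/(πℏ).
n = (1.46/π) × √(2 × 2.02 × 56.2) = 7.003 → n = 7.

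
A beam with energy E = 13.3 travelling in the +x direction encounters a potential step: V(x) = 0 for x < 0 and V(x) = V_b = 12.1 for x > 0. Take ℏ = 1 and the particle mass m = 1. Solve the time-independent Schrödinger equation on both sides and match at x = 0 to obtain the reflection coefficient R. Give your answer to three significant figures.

R = 0.289

On each side the TISE gives plane waves with k = √(2m(E − V))/ℏ: k₁ = √(2·1·13.3) = 5.158, k₂ = √(2·1·1.2) = 1.549.
Matching ψ and ψ′ at x = 0 gives r = (k₁ − k₂)/(k₁ + k₂), so R = r² = 0.2895 and T = 1 − R = 0.7105.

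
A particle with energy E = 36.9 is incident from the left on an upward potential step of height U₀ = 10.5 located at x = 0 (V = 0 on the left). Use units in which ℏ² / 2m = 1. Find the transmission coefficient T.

On each side the TISE gives plane waves with k = √(2m(E − V))/ℏ: k₁ = √(2·½·36.9) = 6.075, k₂ = √(2·½·26.4) = 5.138.
Matching ψ and ψ′ at x = 0 gives r = (k₁ − k₂)/(k₁ + k₂), so R = r² = 0.006975 and T = 1 − R = 0.9930.

T = 0.993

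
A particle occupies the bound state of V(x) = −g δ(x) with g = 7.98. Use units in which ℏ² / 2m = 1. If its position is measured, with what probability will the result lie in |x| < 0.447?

The normalised bound state is ψ = √κ e^{−κ|x|} with κ = mg/ℏ² = 3.990.
P(|x| < d) = ∫_{−d}^{d} κ e^{−2κ|x|} dx = 1 − e^{−2κd} = 1 − e^{−3.567} = 0.9718.

P = 0.972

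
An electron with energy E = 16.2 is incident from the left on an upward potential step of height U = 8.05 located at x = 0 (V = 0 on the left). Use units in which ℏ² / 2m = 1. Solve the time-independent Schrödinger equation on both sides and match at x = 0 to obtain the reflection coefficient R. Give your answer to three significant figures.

R = 0.0289

On each side the TISE gives plane waves with k = √(2m(E − V))/ℏ: k₁ = √(2·½·16.2) = 4.025, k₂ = √(2·½·8.15) = 2.855.
Matching ψ and ψ′ at x = 0 gives r = (k₁ − k₂)/(k₁ + k₂), so R = r² = 0.02893 and T = 1 − R = 0.9711.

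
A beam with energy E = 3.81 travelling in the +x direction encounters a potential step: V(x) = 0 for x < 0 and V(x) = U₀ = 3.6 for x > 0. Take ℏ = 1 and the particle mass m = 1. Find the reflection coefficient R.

The wavenumbers are k₁ = √(2mE)/ℏ = 2.760 on the left and k₂ = √(2m(E − U₀))/ℏ = 0.6481 on the right.
Matching ψ and ψ′ at x = 0 gives r = (k₁ − k₂)/(k₁ + k₂), so R = r² = 0.3841 and T = 1 − R = 0.6159.

R = 0.384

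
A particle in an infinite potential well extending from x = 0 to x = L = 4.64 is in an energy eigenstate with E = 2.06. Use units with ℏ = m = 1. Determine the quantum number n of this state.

n = 3

For an infinite well E_n = n²π²ℏ²/(2mL²), so n = (L/πℏ)√(2mE).
n = (4.64/π) × √(2 × 1 × 2.06) = 2.998 → n = 3.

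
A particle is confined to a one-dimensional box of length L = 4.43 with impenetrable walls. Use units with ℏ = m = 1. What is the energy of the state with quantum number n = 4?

E = 4.02

Requiring ψ(0) = ψ(L) = 0 quantises k = nπ/L, hence E_n = ℏ²k²/2m = n²π²ℏ²/(2mL²).
E_4 = 4² × π² / (2 × 1 × 4.43²) = 4.023.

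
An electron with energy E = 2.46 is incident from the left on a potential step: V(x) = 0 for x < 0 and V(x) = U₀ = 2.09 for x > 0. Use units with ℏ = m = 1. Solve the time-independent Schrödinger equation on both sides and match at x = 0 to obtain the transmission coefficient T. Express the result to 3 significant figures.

The wavenumbers are k₁ = √(2mE)/ℏ = 2.218 on the left and k₂ = √(2m(E − U₀))/ℏ = 0.8602 on the right.
Matching ψ and ψ′ at x = 0 gives r = (k₁ − k₂)/(k₁ + k₂), so R = r² = 0.1946 and T = 1 − R = 0.8054.

T = 0.805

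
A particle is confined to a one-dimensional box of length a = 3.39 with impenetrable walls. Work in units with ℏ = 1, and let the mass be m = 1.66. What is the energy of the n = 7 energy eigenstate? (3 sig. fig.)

E = 12.7

Requiring ψ(0) = ψ(a) = 0 quantises k = nπ/a, hence E_n = ℏ²k²/2m = n²π²ℏ²/(2ma²).
E_7 = 7² × π² / (2 × 1.66 × 3.39²) = 12.68.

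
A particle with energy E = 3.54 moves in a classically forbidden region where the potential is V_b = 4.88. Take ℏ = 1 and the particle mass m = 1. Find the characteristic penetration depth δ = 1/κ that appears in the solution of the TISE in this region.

δ = 0.611

Since E < V_b the TISE in this region is ψ'' = κ²ψ with κ = √(2m(V_b − E))/ℏ.
κ = √(2 × 1 × 1.34) = 1.637. The penetration depth is δ = 1/κ = 0.611.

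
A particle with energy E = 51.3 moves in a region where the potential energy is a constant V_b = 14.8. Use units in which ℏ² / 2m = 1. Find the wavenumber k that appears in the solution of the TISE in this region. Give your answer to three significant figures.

k = 6.04

With E > V_b the solution is oscillatory, ψ ∝ e^{±ikx} with k = √(2m(E − V_b))/ℏ.
k = √(2 × 0.5 × 36.5) = 6.042.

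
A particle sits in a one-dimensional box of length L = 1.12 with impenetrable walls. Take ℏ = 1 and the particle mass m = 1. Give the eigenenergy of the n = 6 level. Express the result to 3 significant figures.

Requiring ψ(0) = ψ(L) = 0 quantises k = nπ/L, hence E_n = ℏ²k²/2m = n²π²ℏ²/(2mL²).
E_6 = 6² × π² / (2 × 1 × 1.12²) = 141.6.

E = 142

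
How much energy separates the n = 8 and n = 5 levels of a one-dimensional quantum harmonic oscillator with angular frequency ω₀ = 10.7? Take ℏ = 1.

E_n = ℏω₀(n + ½), so ΔE = (8 − 5) ℏω₀ = 3 × 10.7 = 32.10.

ΔE = 32.1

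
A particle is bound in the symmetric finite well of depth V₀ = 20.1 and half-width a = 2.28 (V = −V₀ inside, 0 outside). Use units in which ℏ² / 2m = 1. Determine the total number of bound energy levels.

The dimensionless depth is z₀ = a√(2mV₀)/ℏ = 2.28 × √(20.10) = 10.22.
The even/odd transcendental equations gain one root per π/2 in z₀, giving N = 1 + ⌊2z₀/π⌋ = 1 + ⌊6.507⌋ = 7.

N = 7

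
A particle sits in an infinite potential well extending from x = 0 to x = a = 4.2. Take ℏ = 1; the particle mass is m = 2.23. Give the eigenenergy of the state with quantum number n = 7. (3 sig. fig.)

Requiring ψ(0) = ψ(a) = 0 quantises k = nπ/a, hence E_n = ℏ²k²/2m = n²π²ℏ²/(2ma²).
E_7 = 7² × π² / (2 × 2.23 × 4.2²) = 6.147.

E = 6.15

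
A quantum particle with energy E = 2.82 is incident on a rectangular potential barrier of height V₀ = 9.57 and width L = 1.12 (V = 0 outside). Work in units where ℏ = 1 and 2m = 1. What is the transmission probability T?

Since E < V₀ the interior solution is evanescent with decay constant κ = √(2m(V₀ − E))/ℏ = 2.598.
κL = 2.910, sinh(κL) = 9.150.
Matching ψ, ψ′ at both faces gives T = [1 + V₀² sinh²(κL) / (4E(V₀ − E))]⁻¹ = 1/101.7 = 0.00983.

T = 0.00983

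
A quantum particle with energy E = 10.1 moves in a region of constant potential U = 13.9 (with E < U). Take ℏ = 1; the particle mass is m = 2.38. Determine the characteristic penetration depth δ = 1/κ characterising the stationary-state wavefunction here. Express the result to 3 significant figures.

Since E < U the TISE in this region is ψ'' = κ²ψ with κ = √(2m(U − E))/ℏ.
κ = √(2 × 2.38 × 3.8) = 4.253. The penetration depth is δ = 1/κ = 0.235.

δ = 0.235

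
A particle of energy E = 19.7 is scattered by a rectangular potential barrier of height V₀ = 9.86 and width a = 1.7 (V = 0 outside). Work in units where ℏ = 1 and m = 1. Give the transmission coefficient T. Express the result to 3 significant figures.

E > V₀: inside the barrier k₂ = √(2m(E − V₀))/ℏ = 4.436, k₂a = 7.542.
T = [1 + V₀² sin²(k₂a) / (4E(E − V₀))]⁻¹ = 1/1.114 = 0.898.

T = 0.898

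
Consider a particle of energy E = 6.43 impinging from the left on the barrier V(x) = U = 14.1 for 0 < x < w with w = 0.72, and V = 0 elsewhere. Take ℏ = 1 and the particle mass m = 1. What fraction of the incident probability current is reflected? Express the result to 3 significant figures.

E < U: inside the barrier ψ ∝ e^{±κx} with κ = √(2m(U − E))/ℏ = 3.917.
κw = 2.820, sinh(κw) = 8.358.
The exact tunnelling result is T⁻¹ = 1 + U² sinh²(κw) / [4E(U − E)] = 71.41, so T = 0.0140.
R = 1 − T = 0.986.

R = 0.986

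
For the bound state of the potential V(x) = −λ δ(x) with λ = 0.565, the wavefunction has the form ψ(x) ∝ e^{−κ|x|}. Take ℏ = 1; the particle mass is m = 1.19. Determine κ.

κ = 0.672

Integrate −(ℏ²/2m)ψ'' − λδ(x)ψ = Eψ from −ε to +ε: the ψ'' term gives ψ'(0⁺) − ψ'(0⁻) and the δ term gives −(2mλ/ℏ²)ψ(0).
With ψ ∝ e^{−κ|x|} this yields −2κ = −2mλ/ℏ², so κ = mλ/ℏ² = 0.6724.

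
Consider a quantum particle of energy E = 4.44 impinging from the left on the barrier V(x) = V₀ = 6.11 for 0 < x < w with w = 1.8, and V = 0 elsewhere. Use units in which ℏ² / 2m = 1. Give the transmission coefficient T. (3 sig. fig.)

T = 0.0300

Since E < V₀ the interior solution is evanescent with decay constant κ = √(2m(V₀ − E))/ℏ = 1.292.
κw = 2.326, sinh(κw) = 5.070.
Matching ψ, ψ′ at both faces gives T = [1 + V₀² sinh²(κw) / (4E(V₀ − E))]⁻¹ = 1/33.36 = 0.0300.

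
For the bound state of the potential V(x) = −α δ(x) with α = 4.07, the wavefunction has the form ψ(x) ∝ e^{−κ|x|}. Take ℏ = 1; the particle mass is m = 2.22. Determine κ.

Integrating the TISE across x = 0 gives the cusp condition ψ'(0⁺) − ψ'(0⁻) = −(2mα/ℏ²)ψ(0).
With ψ ∝ e^{−κ|x|} this yields −2κ = −2mα/ℏ², so κ = mα/ℏ² = 9.035.

κ = 9.04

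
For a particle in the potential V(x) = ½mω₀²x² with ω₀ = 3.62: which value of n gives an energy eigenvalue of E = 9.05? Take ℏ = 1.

n = 2

Invert E_n = (n + ½)ℏω₀: n = E/ℏω₀ − ½ = 2.000, so n = 2.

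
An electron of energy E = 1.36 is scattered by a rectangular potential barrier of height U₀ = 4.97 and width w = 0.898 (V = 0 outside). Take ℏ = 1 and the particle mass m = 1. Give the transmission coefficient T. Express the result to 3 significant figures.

T = 0.0253

Since E < U₀ the interior solution is evanescent with decay constant κ = √(2m(U₀ − E))/ℏ = 2.687.
κw = 2.413, sinh(κw) = 5.539.
Matching ψ, ψ′ at both faces gives T = [1 + U₀² sinh²(κw) / (4E(U₀ − E))]⁻¹ = 1/39.58 = 0.0253.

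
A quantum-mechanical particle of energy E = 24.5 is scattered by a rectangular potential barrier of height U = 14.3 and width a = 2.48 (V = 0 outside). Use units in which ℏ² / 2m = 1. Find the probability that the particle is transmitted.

Above the barrier the interior wavenumber is k₂ = √(2m(E − U))/ℏ = 3.194, giving phase k₂a = 7.920.
Matching at both interfaces gives T⁻¹ = 1 + U² sin²(k₂a) / [4E(E − U)] = 1.204, hence T = 0.831.

T = 0.831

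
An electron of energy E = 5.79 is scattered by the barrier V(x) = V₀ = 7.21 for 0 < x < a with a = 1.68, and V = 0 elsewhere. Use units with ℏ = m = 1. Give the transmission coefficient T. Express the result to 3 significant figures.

T = 0.00878

E < V₀: inside the barrier ψ ∝ e^{±κx} with κ = √(2m(V₀ − E))/ℏ = 1.685.
κa = 2.831, sinh(κa) = 8.453.
Matching ψ, ψ′ at both faces gives T = [1 + V₀² sinh²(κa) / (4E(V₀ − E))]⁻¹ = 1/114.0 = 0.00878.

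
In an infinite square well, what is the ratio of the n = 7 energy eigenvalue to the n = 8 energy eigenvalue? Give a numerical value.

0.765625

Since E_n ∝ n², the ratio is (7/8)² = 0.765625.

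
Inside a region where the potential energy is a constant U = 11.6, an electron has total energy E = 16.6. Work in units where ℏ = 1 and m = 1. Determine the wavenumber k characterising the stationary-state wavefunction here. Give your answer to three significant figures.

k = 3.16

With E > U the solution is oscillatory, ψ ∝ e^{±ikx} with k = √(2m(E − U))/ℏ.
k = √(2 × 1 × 5) = 3.162.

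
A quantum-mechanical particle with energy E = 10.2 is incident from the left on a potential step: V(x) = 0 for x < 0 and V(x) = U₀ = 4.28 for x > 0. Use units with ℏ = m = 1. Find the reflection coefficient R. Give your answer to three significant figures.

R = 0.0183

On each side the TISE gives plane waves with k = √(2m(E − V))/ℏ: k₁ = √(2·1·10.2) = 4.517, k₂ = √(2·1·5.92) = 3.441.
Matching ψ and ψ′ at x = 0 gives r = (k₁ − k₂)/(k₁ + k₂), so R = r² = 0.01827 and T = 1 − R = 0.9817.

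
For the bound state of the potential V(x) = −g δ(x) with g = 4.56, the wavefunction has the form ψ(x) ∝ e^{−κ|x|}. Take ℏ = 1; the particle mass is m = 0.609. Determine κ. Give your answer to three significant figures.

κ = 2.78

Integrating the TISE across x = 0 gives the cusp condition ψ'(0⁺) − ψ'(0⁻) = −(2mg/ℏ²)ψ(0).
With ψ ∝ e^{−κ|x|} this yields −2κ = −2mg/ℏ², so κ = mg/ℏ² = 2.777.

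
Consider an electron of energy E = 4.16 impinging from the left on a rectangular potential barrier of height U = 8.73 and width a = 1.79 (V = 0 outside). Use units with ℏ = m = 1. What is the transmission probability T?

Since E < U the interior solution is evanescent with decay constant κ = √(2m(U − E))/ℏ = 3.023.
κa = 5.412, sinh(κa) = 112.0.
Matching ψ, ψ′ at both faces gives T = [1 + U² sinh²(κa) / (4E(U − E))]⁻¹ = 1/12570 = 0.0000795.

T = 0.0000795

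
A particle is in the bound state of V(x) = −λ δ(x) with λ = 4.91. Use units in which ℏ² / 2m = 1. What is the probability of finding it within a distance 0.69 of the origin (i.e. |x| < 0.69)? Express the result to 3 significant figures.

P = 0.966

The normalised bound state is ψ = √κ e^{−κ|x|} with κ = mλ/ℏ² = 2.455.
P(|x| < d) = ∫_{−d}^{d} κ e^{−2κ|x|} dx = 1 − e^{−2κd} = 1 − e^{−3.388} = 0.9662.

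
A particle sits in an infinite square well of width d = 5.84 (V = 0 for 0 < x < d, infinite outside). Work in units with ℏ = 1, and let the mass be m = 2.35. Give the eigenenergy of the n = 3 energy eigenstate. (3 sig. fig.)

Requiring ψ(0) = ψ(d) = 0 quantises k = nπ/d, hence E_n = ℏ²k²/2m = n²π²ℏ²/(2md²).
E_3 = 3² × π² / (2 × 2.35 × 5.84²) = 0.5541.

E = 0.554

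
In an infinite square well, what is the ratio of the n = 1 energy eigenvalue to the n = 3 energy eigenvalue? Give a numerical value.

Since E_n ∝ n², the ratio is (1/3)² = 0.111111.

0.111111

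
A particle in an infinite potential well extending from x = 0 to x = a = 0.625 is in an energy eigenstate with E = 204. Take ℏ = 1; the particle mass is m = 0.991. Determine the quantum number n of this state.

n = 4

From E_n = n²π²ℏ²/(2ma²) invert to n = √(2ma²E)/(πℏ).
n = (0.625/π) × √(2 × 0.991 × 204) = 4.000 → n = 4.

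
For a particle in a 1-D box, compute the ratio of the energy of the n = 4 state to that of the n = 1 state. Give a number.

Since E_n ∝ n², the ratio is (4/1)² = 16.

16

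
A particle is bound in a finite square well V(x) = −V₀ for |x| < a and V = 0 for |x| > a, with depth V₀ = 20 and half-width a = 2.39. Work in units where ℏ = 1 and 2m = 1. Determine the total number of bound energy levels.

The dimensionless depth is z₀ = a√(2mV₀)/ℏ = 2.39 × √(20.00) = 10.69.
A new bound state (alternating even/odd) appears each time z₀ passes a multiple of π/2, so N = ⌊2z₀/π⌋ + 1 = ⌊6.804⌋ + 1 = 7.

N = 7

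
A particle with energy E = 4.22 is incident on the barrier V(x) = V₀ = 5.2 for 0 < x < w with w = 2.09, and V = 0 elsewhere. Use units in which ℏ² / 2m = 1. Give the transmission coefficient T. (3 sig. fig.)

Since E < V₀ the interior solution is evanescent with decay constant κ = √(2m(V₀ − E))/ℏ = 0.9899.
κw = 2.069, sinh(κw) = 3.895.
The exact tunnelling result is T⁻¹ = 1 + V₀² sinh²(κw) / [4E(V₀ − E)] = 25.80, so T = 0.0388.

T = 0.0388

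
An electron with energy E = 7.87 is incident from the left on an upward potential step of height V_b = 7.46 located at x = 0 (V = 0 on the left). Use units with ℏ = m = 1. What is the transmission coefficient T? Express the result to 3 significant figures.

On each side the TISE gives plane waves with k = √(2m(E − V))/ℏ: k₁ = √(2·1·7.87) = 3.967, k₂ = √(2·1·0.41) = 0.9055.
Continuity of ψ and ψ′ at the step yields the reflection amplitude r = (k₁ − k₂)/(k₁ + k₂) = 0.6283; thus R = |r|² = 0.3948, T = 0.6052.

T = 0.605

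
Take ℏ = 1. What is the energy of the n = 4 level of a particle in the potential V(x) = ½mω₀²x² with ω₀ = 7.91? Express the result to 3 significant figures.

E = 35.6

The oscillator eigenvalues are E_n = ℏω₀(n + ½), so E_4 = 7.91 × 4.5 = 35.60.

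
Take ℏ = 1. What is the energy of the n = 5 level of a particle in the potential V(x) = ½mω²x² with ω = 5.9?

E = 32.5

Using E_n = (n + ½)ℏω: E_5 = 5.5 × 5.9 = 32.45.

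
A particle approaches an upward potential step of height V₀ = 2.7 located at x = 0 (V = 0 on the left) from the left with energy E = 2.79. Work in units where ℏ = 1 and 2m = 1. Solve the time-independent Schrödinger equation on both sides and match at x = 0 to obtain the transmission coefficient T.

The wavenumbers are k₁ = √(2mE)/ℏ = 1.670 on the left and k₂ = √(2m(E − V₀))/ℏ = 0.3000 on the right.
Continuity of ψ and ψ′ at the step yields the reflection amplitude r = (k₁ − k₂)/(k₁ + k₂) = 0.6955; thus R = |r|² = 0.4837, T = 0.5163.

T = 0.516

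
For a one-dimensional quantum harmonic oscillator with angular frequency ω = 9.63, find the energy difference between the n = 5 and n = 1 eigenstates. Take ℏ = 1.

ΔE = 38.5

E_n = ℏω(n + ½), so ΔE = (5 − 1) ℏω = 4 × 9.63 = 38.52.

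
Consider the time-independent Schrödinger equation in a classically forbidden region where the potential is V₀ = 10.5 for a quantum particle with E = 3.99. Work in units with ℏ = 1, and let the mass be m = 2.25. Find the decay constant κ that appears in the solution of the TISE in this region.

κ = 5.41

Since E < V₀ the TISE in this region is ψ'' = κ²ψ with κ = √(2m(V₀ − E))/ℏ.
κ = √(2 × 2.25 × 6.51) = 5.412.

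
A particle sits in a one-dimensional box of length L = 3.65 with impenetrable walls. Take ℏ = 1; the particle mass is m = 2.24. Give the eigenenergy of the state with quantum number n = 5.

E = 4.13

The infinite-well eigenfunctions ψ_n = √(2/L) sin(nπx/L) vanish at both walls, giving E_n = n²π²ℏ²/(2mL²).
E_5 = 5² × π² / (2 × 2.24 × 3.65²) = 4.134.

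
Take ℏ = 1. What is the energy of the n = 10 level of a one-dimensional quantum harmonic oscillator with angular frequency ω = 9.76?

E = 102

The oscillator eigenvalues are E_n = ℏω(n + ½), so E_10 = 9.76 × 10.5 = 102.5.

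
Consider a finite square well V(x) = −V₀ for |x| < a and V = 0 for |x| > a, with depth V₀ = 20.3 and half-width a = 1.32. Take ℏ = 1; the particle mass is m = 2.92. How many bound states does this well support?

The dimensionless depth is z₀ = a√(2mV₀)/ℏ = 1.32 × √(118.6) = 14.37.
The even/odd transcendental equations gain one root per π/2 in z₀, giving N = 1 + ⌊2z₀/π⌋ = 1 + ⌊9.150⌋ = 10.

N = 10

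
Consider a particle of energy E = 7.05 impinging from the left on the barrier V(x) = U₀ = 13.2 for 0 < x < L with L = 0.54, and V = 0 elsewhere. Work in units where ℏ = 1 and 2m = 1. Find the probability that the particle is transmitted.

E < U₀: inside the barrier ψ ∝ e^{±κx} with κ = √(2m(U₀ − E))/ℏ = 2.480.
κL = 1.339, sinh(κL) = 1.777.
Matching ψ, ψ′ at both faces gives T = [1 + U₀² sinh²(κL) / (4E(U₀ − E))]⁻¹ = 1/4.172 = 0.240.

T = 0.240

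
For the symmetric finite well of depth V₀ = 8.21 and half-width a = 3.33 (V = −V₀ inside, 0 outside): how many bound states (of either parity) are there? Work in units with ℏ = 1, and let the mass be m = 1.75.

N = 12

Define the well-strength parameter z₀ = (a/ℏ)√(2mV₀) = 3.33 × √(2·1.75·8.21) = 17.85.
The even/odd transcendental equations gain one root per π/2 in z₀, giving N = 1 + ⌊2z₀/π⌋ = 1 + ⌊11.36⌋ = 12.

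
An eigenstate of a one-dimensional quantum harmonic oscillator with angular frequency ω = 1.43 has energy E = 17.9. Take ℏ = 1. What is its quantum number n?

Invert E_n = (n + ½)ℏω: n = E/ℏω − ½ = 12.017, so n = 12.

n = 12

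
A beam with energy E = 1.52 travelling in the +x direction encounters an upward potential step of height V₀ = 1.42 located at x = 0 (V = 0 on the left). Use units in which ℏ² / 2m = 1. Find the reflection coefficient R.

On each side the TISE gives plane waves with k = √(2m(E − V))/ℏ: k₁ = √(2·½·1.52) = 1.233, k₂ = √(2·½·0.1) = 0.3162.
Continuity of ψ and ψ′ at the step yields the reflection amplitude r = (k₁ − k₂)/(k₁ + k₂) = 0.5917; thus R = |r|² = 0.3501, T = 0.6499.

R = 0.350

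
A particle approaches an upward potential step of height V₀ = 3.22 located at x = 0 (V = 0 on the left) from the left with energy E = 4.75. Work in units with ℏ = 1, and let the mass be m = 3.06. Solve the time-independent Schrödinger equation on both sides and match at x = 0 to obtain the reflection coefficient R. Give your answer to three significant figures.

R = 0.0761

On each side the TISE gives plane waves with k = √(2m(E − V))/ℏ: k₁ = √(2·3.06·4.75) = 5.392, k₂ = √(2·3.06·1.53) = 3.060.
Matching ψ and ψ′ at x = 0 gives r = (k₁ − k₂)/(k₁ + k₂), so R = r² = 0.07611 and T = 1 − R = 0.9239.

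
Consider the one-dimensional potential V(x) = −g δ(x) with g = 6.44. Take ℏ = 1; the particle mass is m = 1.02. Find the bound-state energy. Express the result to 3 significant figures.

For x ≠ 0 the bound state is ψ ∝ e^{−κ|x|}; integrating the TISE across the delta gives the cusp condition 2κ = 2mg/ℏ², so κ = 6.569.
Then E = −ℏ²κ²/(2m) = −mg²/(2ℏ²) = -21.15.

E = -21.2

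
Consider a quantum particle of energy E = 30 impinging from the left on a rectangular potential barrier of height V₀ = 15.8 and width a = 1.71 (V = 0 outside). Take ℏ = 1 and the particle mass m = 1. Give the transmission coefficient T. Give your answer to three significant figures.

T = 0.986

E > V₀: inside the barrier k₂ = √(2m(E − V₀))/ℏ = 5.329, k₂a = 9.113.
Matching at both interfaces gives T⁻¹ = 1 + V₀² sin²(k₂a) / [4E(E − V₀)] = 1.014, hence T = 0.986.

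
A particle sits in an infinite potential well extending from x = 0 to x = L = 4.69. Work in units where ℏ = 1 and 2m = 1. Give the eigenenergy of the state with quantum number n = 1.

Requiring ψ(0) = ψ(L) = 0 quantises k = nπ/L, hence E_n = ℏ²k²/2m = n²π²ℏ²/(2mL²).
E_1 = 1² × π² / (2 × 0.5 × 4.69²) = 0.4487.

E = 0.449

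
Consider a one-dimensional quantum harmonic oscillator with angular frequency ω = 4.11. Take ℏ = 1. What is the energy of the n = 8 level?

Using E_n = (n + ½)ℏω: E_8 = 8.5 × 4.11 = 34.94.

E = 34.9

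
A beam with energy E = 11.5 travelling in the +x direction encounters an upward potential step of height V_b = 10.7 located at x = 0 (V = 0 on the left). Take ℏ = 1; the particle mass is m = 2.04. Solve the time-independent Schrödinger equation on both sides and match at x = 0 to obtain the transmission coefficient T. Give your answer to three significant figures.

T = 0.661

On each side the TISE gives plane waves with k = √(2m(E − V))/ℏ: k₁ = √(2·2.04·11.5) = 6.850, k₂ = √(2·2.04·0.8) = 1.807.
Continuity of ψ and ψ′ at the step yields the reflection amplitude r = (k₁ − k₂)/(k₁ + k₂) = 0.5826; thus R = |r|² = 0.3394, T = 0.6606.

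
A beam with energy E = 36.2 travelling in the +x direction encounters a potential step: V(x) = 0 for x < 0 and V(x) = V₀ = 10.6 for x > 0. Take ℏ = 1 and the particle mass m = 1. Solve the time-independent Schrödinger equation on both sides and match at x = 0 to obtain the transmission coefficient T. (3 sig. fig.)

T = 0.993

The wavenumbers are k₁ = √(2mE)/ℏ = 8.509 on the left and k₂ = √(2m(E − V₀))/ℏ = 7.155 on the right.
Matching ψ and ψ′ at x = 0 gives r = (k₁ − k₂)/(k₁ + k₂), so R = r² = 0.007465 and T = 1 − R = 0.9925.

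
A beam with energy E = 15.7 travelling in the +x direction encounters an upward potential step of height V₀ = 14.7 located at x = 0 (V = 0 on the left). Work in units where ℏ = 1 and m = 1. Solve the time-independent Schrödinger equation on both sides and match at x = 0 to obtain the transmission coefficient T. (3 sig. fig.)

T = 0.644

The wavenumbers are k₁ = √(2mE)/ℏ = 5.604 on the left and k₂ = √(2m(E − V₀))/ℏ = 1.414 on the right.
Matching ψ and ψ′ at x = 0 gives r = (k₁ − k₂)/(k₁ + k₂), so R = r² = 0.3564 and T = 1 − R = 0.6436.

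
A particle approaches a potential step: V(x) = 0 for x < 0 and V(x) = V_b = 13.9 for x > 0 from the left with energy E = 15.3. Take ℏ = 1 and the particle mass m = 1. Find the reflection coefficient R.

R = 0.287

The wavenumbers are k₁ = √(2mE)/ℏ = 5.532 on the left and k₂ = √(2m(E − V_b))/ℏ = 1.673 on the right.
Matching ψ and ψ′ at x = 0 gives r = (k₁ − k₂)/(k₁ + k₂), so R = r² = 0.2868 and T = 1 − R = 0.7132.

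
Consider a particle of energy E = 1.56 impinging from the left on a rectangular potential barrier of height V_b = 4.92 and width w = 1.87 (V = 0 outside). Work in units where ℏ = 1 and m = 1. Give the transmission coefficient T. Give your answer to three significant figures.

T = 0.000213

E < V_b: inside the barrier ψ ∝ e^{±κx} with κ = √(2m(V_b − E))/ℏ = 2.592.
κw = 4.848, sinh(κw) = 63.71.
The exact tunnelling result is T⁻¹ = 1 + V_b² sinh²(κw) / [4E(V_b − E)] = 4688, so T = 0.000213.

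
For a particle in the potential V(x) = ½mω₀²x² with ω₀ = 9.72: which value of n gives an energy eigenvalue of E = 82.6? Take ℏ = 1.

n = 8

Invert E_n = (n + ½)ℏω₀: n = E/ℏω₀ − ½ = 7.998, so n = 8.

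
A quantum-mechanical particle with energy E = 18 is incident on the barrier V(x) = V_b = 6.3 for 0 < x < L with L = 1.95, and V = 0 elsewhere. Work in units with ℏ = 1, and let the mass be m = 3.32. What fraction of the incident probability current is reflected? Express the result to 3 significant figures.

R = 0.0446

Above the barrier the interior wavenumber is k₂ = √(2m(E − V_b))/ℏ = 8.814, giving phase k₂L = 17.19.
T = [1 + V_b² sin²(k₂L) / (4E(E − V_b))]⁻¹ = 1/1.047 = 0.955.
R = 1 − T = 0.0446.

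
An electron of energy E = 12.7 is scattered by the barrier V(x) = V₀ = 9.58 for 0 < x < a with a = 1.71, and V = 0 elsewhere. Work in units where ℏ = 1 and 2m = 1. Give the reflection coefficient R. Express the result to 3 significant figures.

R = 0.00838

E > V₀: inside the barrier k₂ = √(2m(E − V₀))/ℏ = 1.766, k₂a = 3.020.
Matching at both interfaces gives T⁻¹ = 1 + V₀² sin²(k₂a) / [4E(E − V₀)] = 1.008, hence T = 0.992.
R = 1 − T = 0.00838.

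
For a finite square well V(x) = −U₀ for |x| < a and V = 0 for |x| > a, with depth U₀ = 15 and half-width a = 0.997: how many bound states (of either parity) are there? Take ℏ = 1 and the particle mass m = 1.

N = 4

Define the well-strength parameter z₀ = (a/ℏ)√(2mU₀) = 0.997 × √(2·1·15) = 5.461.
The even/odd transcendental equations gain one root per π/2 in z₀, giving N = 1 + ⌊2z₀/π⌋ = 1 + ⌊3.476⌋ = 4.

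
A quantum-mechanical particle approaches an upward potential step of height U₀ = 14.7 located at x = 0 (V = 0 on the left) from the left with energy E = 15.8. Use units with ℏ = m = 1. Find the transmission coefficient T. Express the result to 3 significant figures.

On each side the TISE gives plane waves with k = √(2m(E − V))/ℏ: k₁ = √(2·1·15.8) = 5.621, k₂ = √(2·1·1.1) = 1.483.
Matching ψ and ψ′ at x = 0 gives r = (k₁ − k₂)/(k₁ + k₂), so R = r² = 0.3393 and T = 1 − R = 0.6607.

T = 0.661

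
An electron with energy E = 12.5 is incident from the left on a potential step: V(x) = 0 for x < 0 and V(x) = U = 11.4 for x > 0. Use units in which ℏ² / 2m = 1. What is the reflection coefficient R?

R = 0.294

The wavenumbers are k₁ = √(2mE)/ℏ = 3.536 on the left and k₂ = √(2m(E − U))/ℏ = 1.049 on the right.
Continuity of ψ and ψ′ at the step yields the reflection amplitude r = (k₁ − k₂)/(k₁ + k₂) = 0.5424; thus R = |r|² = 0.2942, T = 0.7058.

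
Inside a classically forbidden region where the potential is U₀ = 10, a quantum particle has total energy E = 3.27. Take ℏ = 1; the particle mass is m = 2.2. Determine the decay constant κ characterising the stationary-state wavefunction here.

Since E < U₀ the TISE in this region is ψ'' = κ²ψ with κ = √(2m(U₀ − E))/ℏ.
κ = √(2 × 2.2 × 6.73) = 5.442.

κ = 5.44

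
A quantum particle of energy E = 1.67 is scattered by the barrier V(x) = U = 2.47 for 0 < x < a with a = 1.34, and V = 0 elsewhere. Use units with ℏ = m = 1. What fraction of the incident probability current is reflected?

R = 0.888

Since E < U the interior solution is evanescent with decay constant κ = √(2m(U − E))/ℏ = 1.265.
κa = 1.695, sinh(κa) = 2.631.
Matching ψ, ψ′ at both faces gives T = [1 + U² sinh²(κa) / (4E(U − E))]⁻¹ = 1/8.905 = 0.112.
R = 1 − T = 0.888.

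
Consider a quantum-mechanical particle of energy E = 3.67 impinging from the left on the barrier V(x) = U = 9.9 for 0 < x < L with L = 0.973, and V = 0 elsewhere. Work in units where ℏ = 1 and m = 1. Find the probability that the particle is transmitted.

E < U: inside the barrier ψ ∝ e^{±κx} with κ = √(2m(U − E))/ℏ = 3.530.
κL = 3.435, sinh(κL) = 15.49.
Matching ψ, ψ′ at both faces gives T = [1 + U² sinh²(κL) / (4E(U − E))]⁻¹ = 1/258.2 = 0.00387.

T = 0.00387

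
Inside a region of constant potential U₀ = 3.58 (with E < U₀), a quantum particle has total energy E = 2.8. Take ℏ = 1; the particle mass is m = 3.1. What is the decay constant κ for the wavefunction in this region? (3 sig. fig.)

κ = 2.20

Since E < U₀ the TISE in this region is ψ'' = κ²ψ with κ = √(2m(U₀ − E))/ℏ.
κ = √(2 × 3.1 × 0.78) = 2.199.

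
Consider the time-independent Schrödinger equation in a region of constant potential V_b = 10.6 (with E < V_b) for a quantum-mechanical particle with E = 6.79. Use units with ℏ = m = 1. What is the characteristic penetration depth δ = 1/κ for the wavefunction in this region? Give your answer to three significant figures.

δ = 0.362

Since E < V_b the TISE in this region is ψ'' = κ²ψ with κ = √(2m(V_b − E))/ℏ.
κ = √(2 × 1 × 3.81) = 2.760. The penetration depth is δ = 1/κ = 0.362.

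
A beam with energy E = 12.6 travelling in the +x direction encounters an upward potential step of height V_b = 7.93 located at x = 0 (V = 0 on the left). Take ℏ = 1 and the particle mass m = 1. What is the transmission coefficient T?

T = 0.941

The wavenumbers are k₁ = √(2mE)/ℏ = 5.020 on the left and k₂ = √(2m(E − V_b))/ℏ = 3.056 on the right.
Continuity of ψ and ψ′ at the step yields the reflection amplitude r = (k₁ − k₂)/(k₁ + k₂) = 0.2432; thus R = |r|² = 0.05913, T = 0.9409.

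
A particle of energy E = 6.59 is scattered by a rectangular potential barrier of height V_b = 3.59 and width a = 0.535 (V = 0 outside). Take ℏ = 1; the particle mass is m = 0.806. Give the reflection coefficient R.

R = 0.122

E > V_b: inside the barrier k₂ = √(2m(E − V_b))/ℏ = 2.199, k₂a = 1.177.
Matching at both interfaces gives T⁻¹ = 1 + V_b² sin²(k₂a) / [4E(E − V_b)] = 1.139, hence T = 0.878.
R = 1 − T = 0.122.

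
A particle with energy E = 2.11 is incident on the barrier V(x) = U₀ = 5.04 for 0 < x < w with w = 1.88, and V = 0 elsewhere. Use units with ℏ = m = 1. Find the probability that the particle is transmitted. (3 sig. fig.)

Since E < U₀ the interior solution is evanescent with decay constant κ = √(2m(U₀ − E))/ℏ = 2.421.
κw = 4.551, sinh(κw) = 47.36.
Matching ψ, ψ′ at both faces gives T = [1 + U₀² sinh²(κw) / (4E(U₀ − E))]⁻¹ = 1/2305 = 0.000434.

T = 0.000434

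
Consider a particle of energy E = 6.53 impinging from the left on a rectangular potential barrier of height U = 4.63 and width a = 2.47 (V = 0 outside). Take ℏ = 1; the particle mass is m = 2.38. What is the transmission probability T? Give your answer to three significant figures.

T = 0.736

Above the barrier the interior wavenumber is k₂ = √(2m(E − U))/ℏ = 3.007, giving phase k₂a = 7.428.
Matching at both interfaces gives T⁻¹ = 1 + U² sin²(k₂a) / [4E(E − U)] = 1.358, hence T = 0.736.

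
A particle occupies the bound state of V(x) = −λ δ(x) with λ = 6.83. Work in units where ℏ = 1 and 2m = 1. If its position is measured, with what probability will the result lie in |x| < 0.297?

P = 0.868

The normalised bound state is ψ = √κ e^{−κ|x|} with κ = mλ/ℏ² = 3.415.
P(|x| < d) = ∫_{−d}^{d} κ e^{−2κ|x|} dx = 1 − e^{−2κd} = 1 − e^{−2.029} = 0.8685.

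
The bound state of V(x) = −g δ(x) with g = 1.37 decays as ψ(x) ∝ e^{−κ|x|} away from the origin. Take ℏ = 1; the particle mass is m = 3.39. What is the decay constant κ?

κ = 4.64

Integrating the TISE across x = 0 gives the cusp condition ψ'(0⁺) − ψ'(0⁻) = −(2mg/ℏ²)ψ(0).
With ψ ∝ e^{−κ|x|} this yields −2κ = −2mg/ℏ², so κ = mg/ℏ² = 4.644.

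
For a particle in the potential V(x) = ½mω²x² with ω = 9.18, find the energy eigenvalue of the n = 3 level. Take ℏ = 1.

E = 32.1

Using E_n = (n + ½)ℏω: E_3 = 3.5 × 9.18 = 32.13.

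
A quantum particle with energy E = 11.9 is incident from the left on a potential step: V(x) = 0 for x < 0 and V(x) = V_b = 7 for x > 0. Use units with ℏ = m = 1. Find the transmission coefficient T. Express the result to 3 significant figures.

On each side the TISE gives plane waves with k = √(2m(E − V))/ℏ: k₁ = √(2·1·11.9) = 4.879, k₂ = √(2·1·4.9) = 3.130.
Matching ψ and ψ′ at x = 0 gives r = (k₁ − k₂)/(k₁ + k₂), so R = r² = 0.04764 and T = 1 − R = 0.9524.

T = 0.952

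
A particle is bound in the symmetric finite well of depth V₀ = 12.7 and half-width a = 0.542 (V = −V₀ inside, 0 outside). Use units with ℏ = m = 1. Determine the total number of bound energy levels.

N = 2

The dimensionless depth is z₀ = a√(2mV₀)/ℏ = 0.542 × √(25.40) = 2.732.
The even/odd transcendental equations gain one root per π/2 in z₀, giving N = 1 + ⌊2z₀/π⌋ = 1 + ⌊1.739⌋ = 2.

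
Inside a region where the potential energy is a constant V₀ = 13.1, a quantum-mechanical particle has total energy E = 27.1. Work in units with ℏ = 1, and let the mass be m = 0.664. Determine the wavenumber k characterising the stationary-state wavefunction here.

k = 4.31

With E > V₀ the solution is oscillatory, ψ ∝ e^{±ikx} with k = √(2m(E − V₀))/ℏ.
k = √(2 × 0.664 × 14) = 4.312.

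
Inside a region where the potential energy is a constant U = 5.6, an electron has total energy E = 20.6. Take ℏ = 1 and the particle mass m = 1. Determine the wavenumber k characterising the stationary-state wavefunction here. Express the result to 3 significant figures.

With E > U the solution is oscillatory, ψ ∝ e^{±ikx} with k = √(2m(E − U))/ℏ.
k = √(2 × 1 × 15) = 5.477.

k = 5.48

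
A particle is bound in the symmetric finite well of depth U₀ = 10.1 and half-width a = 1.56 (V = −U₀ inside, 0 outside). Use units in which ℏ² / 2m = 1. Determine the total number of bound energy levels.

Define the well-strength parameter z₀ = (a/ℏ)√(2mU₀) = 1.56 × √(2·0.5·10.1) = 4.958.
The even/odd transcendental equations gain one root per π/2 in z₀, giving N = 1 + ⌊2z₀/π⌋ = 1 + ⌊3.156⌋ = 4.

N = 4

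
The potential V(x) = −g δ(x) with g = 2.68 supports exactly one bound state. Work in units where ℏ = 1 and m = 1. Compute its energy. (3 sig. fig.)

The bound state is ψ(x) = √κ e^{−κ|x|}. The derivative jump ψ'(0⁺) − ψ'(0⁻) = −(2mg/ℏ²)ψ(0) fixes κ = mg/ℏ² = 2.680.
Then E = −ℏ²κ²/(2m) = −mg²/(2ℏ²) = -3.591.

E = -3.59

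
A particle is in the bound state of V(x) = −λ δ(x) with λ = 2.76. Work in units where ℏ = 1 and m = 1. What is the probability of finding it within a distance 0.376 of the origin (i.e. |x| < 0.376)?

P = 0.875

The normalised bound state is ψ = √κ e^{−κ|x|} with κ = mλ/ℏ² = 2.760.
P(|x| < d) = ∫_{−d}^{d} κ e^{−2κ|x|} dx = 1 − e^{−2κd} = 1 − e^{−2.076} = 0.8745.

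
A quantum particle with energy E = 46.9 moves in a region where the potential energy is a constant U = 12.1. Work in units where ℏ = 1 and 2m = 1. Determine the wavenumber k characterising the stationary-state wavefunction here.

With E > U the solution is oscillatory, ψ ∝ e^{±ikx} with k = √(2m(E − U))/ℏ.
k = √(2 × 0.5 × 34.8) = 5.899.

k = 5.90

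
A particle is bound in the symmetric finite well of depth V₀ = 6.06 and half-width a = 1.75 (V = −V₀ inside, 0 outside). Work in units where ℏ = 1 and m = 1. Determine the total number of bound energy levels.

N = 4

The dimensionless depth is z₀ = a√(2mV₀)/ℏ = 1.75 × √(12.12) = 6.092.
The even/odd transcendental equations gain one root per π/2 in z₀, giving N = 1 + ⌊2z₀/π⌋ = 1 + ⌊3.879⌋ = 4.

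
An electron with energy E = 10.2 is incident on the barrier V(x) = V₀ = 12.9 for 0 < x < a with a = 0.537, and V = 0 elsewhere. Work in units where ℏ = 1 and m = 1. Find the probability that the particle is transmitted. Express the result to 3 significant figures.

E < V₀: inside the barrier ψ ∝ e^{±κx} with κ = √(2m(V₀ − E))/ℏ = 2.324.
κa = 1.248, sinh(κa) = 1.598.
The exact tunnelling result is T⁻¹ = 1 + V₀² sinh²(κa) / [4E(V₀ − E)] = 4.857, so T = 0.206.

T = 0.206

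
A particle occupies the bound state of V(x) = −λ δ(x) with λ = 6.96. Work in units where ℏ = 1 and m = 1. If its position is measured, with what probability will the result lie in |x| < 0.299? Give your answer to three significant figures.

P = 0.984

The normalised bound state is ψ = √κ e^{−κ|x|} with κ = mλ/ℏ² = 6.960.
P(|x| < d) = ∫_{−d}^{d} κ e^{−2κ|x|} dx = 1 − e^{−2κd} = 1 − e^{−4.162} = 0.9844.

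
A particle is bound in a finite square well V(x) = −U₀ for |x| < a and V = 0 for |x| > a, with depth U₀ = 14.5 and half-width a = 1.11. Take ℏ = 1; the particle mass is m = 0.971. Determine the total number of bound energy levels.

N = 4

Define the well-strength parameter z₀ = (a/ℏ)√(2mU₀) = 1.11 × √(2·0.971·14.5) = 5.890.
A new bound state (alternating even/odd) appears each time z₀ passes a multiple of π/2, so N = ⌊2z₀/π⌋ + 1 = ⌊3.750⌋ + 1 = 4.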